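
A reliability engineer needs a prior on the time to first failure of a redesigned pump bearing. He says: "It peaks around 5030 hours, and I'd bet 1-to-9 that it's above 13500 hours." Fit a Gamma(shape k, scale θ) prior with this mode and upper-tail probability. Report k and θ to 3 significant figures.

k ≈ 2.96, θ ≈ 2560

Gamma(k,θ) with k>1 has mode (k−1)θ, so θ = 5030/(k−1).
Need P(X < 13500) = 0.9 with θ tied to k this way. Start at k = 2, θ = 5030: P(X<13500) ≈ 0.748.
Too low — raise k to concentrate. Iterating converges to k ≈ 2.96.
Then θ = 5030/(2.96−1) ≈ 2560.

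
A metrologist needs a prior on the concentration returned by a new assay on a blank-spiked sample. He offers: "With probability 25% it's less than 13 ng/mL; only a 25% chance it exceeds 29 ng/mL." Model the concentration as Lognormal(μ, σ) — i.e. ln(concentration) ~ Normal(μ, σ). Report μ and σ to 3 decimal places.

If T ~ Lognormal(μ,σ) then ln T ~ Normal(μ,σ), so the p-quantile of ln T is μ + z_p·σ.
ln(13) = 2.565 and ln(29) = 3.367; z_{0.25} = -0.6745, z_{0.75} = 0.6745.
σ = (3.367 − 2.565)/(0.6745 − (-0.6745)) = 0.595.
μ = 2.565 − (-0.6745)·0.595 = 2.966.

μ ≈ 2.966, σ ≈ 0.595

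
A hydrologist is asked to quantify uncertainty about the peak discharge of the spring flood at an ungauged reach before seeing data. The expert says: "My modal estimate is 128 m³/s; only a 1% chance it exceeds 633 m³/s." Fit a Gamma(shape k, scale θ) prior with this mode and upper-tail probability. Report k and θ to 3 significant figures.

Gamma(k,θ) with k>1 has mode (k−1)θ, so θ = 128/(k−1).
Need P(X < 633) = 0.99 with θ tied to k this way. Start at k = 2, θ = 128: P(X<633) ≈ 0.958.
Too low — raise k to concentrate. Iterating converges to k ≈ 2.54.
Then θ = 128/(2.54−1) ≈ 83.2.

k ≈ 2.54, θ ≈ 83.2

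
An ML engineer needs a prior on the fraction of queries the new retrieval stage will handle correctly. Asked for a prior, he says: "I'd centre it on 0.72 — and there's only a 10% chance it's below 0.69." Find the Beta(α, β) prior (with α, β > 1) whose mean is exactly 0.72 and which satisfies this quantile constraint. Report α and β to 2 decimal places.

α ≈ 268.97, β ≈ 104.60

With mean 0.72 fixed, write α = 0.72s, β = 0.28s where s = α+β.
Need P(θ < 0.69) = 0.1 under Beta(0.72s, 0.28s). Normal approximation: (q−m)/√(m(1−m)/s) ≈ z_{0.1} = -1.28, so s ≈ 0.72·0.28·(-1.28)²/(0.69−0.72)² = 367.9.
At s = 367.9: P(θ<0.69) ≈ 0.102. Adjusting to match 0.1 gives s ≈ 373.57.
So α = 0.72·373.57 ≈ 268.97, β = 0.28·373.57 ≈ 104.60.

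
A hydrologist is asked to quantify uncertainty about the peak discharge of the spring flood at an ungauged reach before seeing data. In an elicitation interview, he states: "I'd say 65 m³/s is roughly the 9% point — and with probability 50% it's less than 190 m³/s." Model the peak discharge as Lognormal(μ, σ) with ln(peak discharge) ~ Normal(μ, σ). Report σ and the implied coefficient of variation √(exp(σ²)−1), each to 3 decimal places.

If T ~ Lognormal(μ,σ) then ln T ~ Normal(μ,σ), so the p-quantile of ln T is μ + z_p·σ.
ln(65) = 4.174 and ln(190) = 5.247; z_{0.09} = -1.341, z_{0.5} = 0.
σ = (5.247 − 4.174)/(0 − (-1.341)) = 0.800.
μ = 4.174 − (-1.341)·0.800 = 5.247.
CV = √(exp(σ²)−1) = √(exp(0.6400)−1) = 0.947.

σ ≈ 0.800, CV ≈ 0.947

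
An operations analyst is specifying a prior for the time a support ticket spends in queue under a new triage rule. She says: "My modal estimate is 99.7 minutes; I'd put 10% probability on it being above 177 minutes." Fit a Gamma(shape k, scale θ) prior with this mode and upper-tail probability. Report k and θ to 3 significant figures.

Gamma(k,θ) with k>1 has mode (k−1)θ, so θ = 99.7/(k−1).
Need P(X < 177) = 0.9 with θ tied to k this way. Start at k = 2, θ = 99.7: P(X<177) ≈ 0.530.
Too low — raise k to concentrate. Iterating converges to k ≈ 6.77.
Then θ = 99.7/(6.77−1) ≈ 17.3.

k ≈ 6.77, θ ≈ 17.3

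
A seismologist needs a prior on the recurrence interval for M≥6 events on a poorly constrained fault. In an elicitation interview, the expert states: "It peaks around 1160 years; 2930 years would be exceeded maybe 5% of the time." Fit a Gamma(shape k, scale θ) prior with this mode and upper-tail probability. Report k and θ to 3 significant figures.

k ≈ 4.16, θ ≈ 367

Gamma(k,θ) with k>1 has mode (k−1)θ, so θ = 1160/(k−1).
Need P(X < 2930) = 0.95 with θ tied to k this way. Start at k = 2, θ = 1160: P(X<2930) ≈ 0.718.
Too low — raise k to concentrate. Iterating converges to k ≈ 4.16.
Then θ = 1160/(4.16−1) ≈ 367.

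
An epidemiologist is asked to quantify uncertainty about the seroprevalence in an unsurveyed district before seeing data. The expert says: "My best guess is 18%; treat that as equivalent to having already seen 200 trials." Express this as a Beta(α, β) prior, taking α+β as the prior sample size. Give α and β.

Under the effective-sample-size interpretation, Beta(α, β) has prior mean α/(α+β) and prior sample size α+β.
So α+β = 200 and α/(α+β) = 0.18, giving α = 0.18·200 = 36 and β = 200 − 36 = 164.

α = 36, β = 164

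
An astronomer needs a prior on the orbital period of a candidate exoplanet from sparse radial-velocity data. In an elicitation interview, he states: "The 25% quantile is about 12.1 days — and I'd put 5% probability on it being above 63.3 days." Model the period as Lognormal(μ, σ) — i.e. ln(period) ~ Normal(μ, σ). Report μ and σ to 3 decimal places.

μ ≈ 2.974, σ ≈ 0.713

If T ~ Lognormal(μ,σ) then ln T ~ Normal(μ,σ), so the p-quantile of ln T is μ + z_p·σ.
ln(12.1) = 2.493 and ln(63.3) = 4.148; z_{0.25} = -0.6745, z_{0.95} = 1.645.
σ = (4.148 − 2.493)/(1.645 − (-0.6745)) = 0.713.
μ = 2.493 − (-0.6745)·0.713 = 2.974.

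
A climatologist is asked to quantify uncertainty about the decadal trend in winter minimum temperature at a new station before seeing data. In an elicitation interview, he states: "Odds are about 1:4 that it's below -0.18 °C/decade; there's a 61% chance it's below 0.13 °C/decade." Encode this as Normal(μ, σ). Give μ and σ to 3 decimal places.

The p-quantile of Normal(μ,σ) is μ + z_p·σ, with z_{0.2} = -0.8416 and z_{0.61} = 0.2793.
Eliminate σ: μ = (z₂·x₁ − z₁·x₂)/(z₂ − z₁) = (0.2793·-0.18 − (-0.8416)·0.13)/1.121 = 0.053.
Then σ = (x₂ − x₁)/(z₂ − z₁) = (0.13 − -0.18)/1.121 = 0.277.

μ = 0.053, σ = 0.277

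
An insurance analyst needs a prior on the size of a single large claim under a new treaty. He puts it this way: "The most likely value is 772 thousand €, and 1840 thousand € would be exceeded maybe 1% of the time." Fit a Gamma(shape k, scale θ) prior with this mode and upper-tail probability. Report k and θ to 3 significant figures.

k ≈ 7.29, θ ≈ 123

Gamma(k,θ) with k>1 has mode (k−1)θ, so θ = 772/(k−1).
Need P(X < 1840) = 0.99 with θ tied to k this way. Start at k = 2, θ = 772: P(X<1840) ≈ 0.688.
Too low — raise k to concentrate. Iterating converges to k ≈ 7.29.
Then θ = 772/(7.29−1) ≈ 123.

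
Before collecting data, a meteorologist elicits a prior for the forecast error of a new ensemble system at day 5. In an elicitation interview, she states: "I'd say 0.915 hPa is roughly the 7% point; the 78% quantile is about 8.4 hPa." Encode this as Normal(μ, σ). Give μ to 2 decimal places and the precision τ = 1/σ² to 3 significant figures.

μ = 5.83, τ = 0.0902

For Normal(μ,σ), the p-quantile is μ + z_p·σ. Here z_{0.07} = -1.476, z_{0.78} = 0.7722.
So 0.915 = μ − 1.476σ and 8.4 = μ + 0.7722σ.
Subtracting: σ = (8.4 − 0.915)/(0.7722 − (-1.476)) = 3.33.
Then μ = 0.915 − (-1.476)·3.33 = 5.83.
Precision τ = 1/σ² = 1/3.33² = 0.0902.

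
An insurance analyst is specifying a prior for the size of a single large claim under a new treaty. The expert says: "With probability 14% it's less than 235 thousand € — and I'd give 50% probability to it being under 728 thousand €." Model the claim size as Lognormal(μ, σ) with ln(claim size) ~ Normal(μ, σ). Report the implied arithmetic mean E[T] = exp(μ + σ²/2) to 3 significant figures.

If T ~ Lognormal(μ,σ) then ln T ~ Normal(μ,σ), so the p-quantile of ln T is μ + z_p·σ.
ln(235) = 5.46 and ln(728) = 6.59; z_{0.14} = -1.08, z_{0.5} = 0.
σ = (6.59 − 5.46)/(0 − (-1.08)) = 1.047.
μ = 5.46 − (-1.08)·1.047 = 6.590.
E[T] = exp(μ + σ²/2) = exp(6.590 + 0.5477) = 1260 thousand €.

E[T] ≈ 1260 thousand €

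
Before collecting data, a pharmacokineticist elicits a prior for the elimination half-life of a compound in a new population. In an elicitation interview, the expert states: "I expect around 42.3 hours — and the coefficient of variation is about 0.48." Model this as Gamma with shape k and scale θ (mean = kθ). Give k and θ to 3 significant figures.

k ≈ 4.34, θ ≈ 9.75

For Gamma(k, scale θ): mean = kθ, variance = kθ², so CV = 1/√k.
CV = 0.48, hence k = 1/CV² = 4.34.
Then θ = mean/k = 42.3/4.34 = 9.75.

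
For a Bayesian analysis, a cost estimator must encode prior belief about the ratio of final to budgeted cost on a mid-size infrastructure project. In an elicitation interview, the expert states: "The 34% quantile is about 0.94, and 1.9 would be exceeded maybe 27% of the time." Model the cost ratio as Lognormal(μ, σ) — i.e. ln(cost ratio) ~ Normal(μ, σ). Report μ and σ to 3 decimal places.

μ ≈ 0.221, σ ≈ 0.686

If T ~ Lognormal(μ,σ) then ln T ~ Normal(μ,σ), so the p-quantile of ln T is μ + z_p·σ.
ln(0.94) = -0.06188 and ln(1.9) = 0.6419; z_{0.34} = -0.4125, z_{0.73} = 0.6128.
σ = (0.6419 − -0.06188)/(0.6128 − (-0.4125)) = 0.686.
μ = -0.06188 − (-0.4125)·0.686 = 0.221.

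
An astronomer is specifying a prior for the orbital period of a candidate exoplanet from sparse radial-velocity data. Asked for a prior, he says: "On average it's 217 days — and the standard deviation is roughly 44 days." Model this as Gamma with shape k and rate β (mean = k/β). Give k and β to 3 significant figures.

k ≈ 24.3, β ≈ 0.112

For Gamma(k, rate β): mean = k/β, variance = k/β², so CV = 1/√k.
CV = SD/mean = 44/217 = 0.2028, hence k = 1/CV² = 24.3.
Then β = k/mean = 24.3/217 = 0.112.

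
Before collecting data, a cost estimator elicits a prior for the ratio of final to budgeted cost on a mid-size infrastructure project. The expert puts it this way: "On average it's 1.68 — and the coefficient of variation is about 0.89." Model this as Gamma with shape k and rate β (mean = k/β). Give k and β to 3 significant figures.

k ≈ 1.26, β ≈ 0.751

For Gamma(k, rate β): mean = k/β, variance = k/β², so CV = 1/√k.
CV = 0.89, hence k = 1/CV² = 1.26.
Then β = k/mean = 1.26/1.68 = 0.751.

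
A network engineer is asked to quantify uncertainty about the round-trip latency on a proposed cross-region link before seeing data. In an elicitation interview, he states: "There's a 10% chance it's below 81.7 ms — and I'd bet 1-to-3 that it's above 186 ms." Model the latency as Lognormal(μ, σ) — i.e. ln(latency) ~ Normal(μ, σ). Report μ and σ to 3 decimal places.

If T ~ Lognormal(μ,σ) then ln T ~ Normal(μ,σ), so the p-quantile of ln T is μ + z_p·σ.
ln(81.7) = 4.403 and ln(186) = 5.226; z_{0.1} = -1.282, z_{0.75} = 0.6745.
σ = (5.226 − 4.403)/(0.6745 − (-1.282)) = 0.421.
μ = 4.403 − (-1.282)·0.421 = 4.942.

μ ≈ 4.942, σ ≈ 0.421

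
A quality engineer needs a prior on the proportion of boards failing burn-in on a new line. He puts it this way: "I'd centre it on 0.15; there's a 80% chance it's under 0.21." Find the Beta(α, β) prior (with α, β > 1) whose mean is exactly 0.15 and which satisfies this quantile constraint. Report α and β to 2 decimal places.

With mean 0.15 fixed, write α = 0.15s, β = 0.85s where s = α+β.
Need P(θ < 0.21) = 0.8 under Beta(0.15s, 0.85s). Normal approximation: (q−m)/√(m(1−m)/s) ≈ z_{0.8} = 0.842, so s ≈ 0.15·0.85·(0.842)²/(0.21−0.15)² = 25.1.
At s = 25.1: P(θ<0.21) ≈ 0.813. Adjusting to match 0.8 gives s ≈ 21.51.
So α = 0.15·21.51 ≈ 3.23, β = 0.85·21.51 ≈ 18.28.

α ≈ 3.23, β ≈ 18.28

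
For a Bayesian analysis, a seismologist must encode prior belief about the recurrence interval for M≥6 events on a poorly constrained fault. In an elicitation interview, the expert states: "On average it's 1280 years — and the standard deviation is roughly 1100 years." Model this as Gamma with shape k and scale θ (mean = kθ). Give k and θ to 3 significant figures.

k ≈ 1.35, θ ≈ 945

For Gamma(k, scale θ): mean = kθ, variance = kθ², so CV = 1/√k.
CV = SD/mean = 1100/1280 = 0.8594, hence k = 1/CV² = 1.35.
Then θ = mean/k = 1280/1.35 = 945.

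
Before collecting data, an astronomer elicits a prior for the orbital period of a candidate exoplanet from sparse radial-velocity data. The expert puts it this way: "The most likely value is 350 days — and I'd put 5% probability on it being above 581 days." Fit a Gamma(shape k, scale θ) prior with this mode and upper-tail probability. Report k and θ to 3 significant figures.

Gamma(k,θ) with k>1 has mode (k−1)θ, so θ = 350/(k−1).
Need P(X < 581) = 0.95 with θ tied to k this way. Start at k = 2, θ = 350: P(X<581) ≈ 0.494.
Too low — raise k to concentrate. Iterating converges to k ≈ 11.9.
Then θ = 350/(11.9−1) ≈ 32.2.

k ≈ 11.9, θ ≈ 32.2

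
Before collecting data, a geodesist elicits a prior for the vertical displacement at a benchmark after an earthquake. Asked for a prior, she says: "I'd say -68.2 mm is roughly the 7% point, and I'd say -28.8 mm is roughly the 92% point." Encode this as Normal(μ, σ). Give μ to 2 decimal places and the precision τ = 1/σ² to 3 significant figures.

μ = -48.02, τ = 0.00535

For Normal(μ,σ), the p-quantile is μ + z_p·σ. Here z_{0.07} = -1.476, z_{0.92} = 1.405.
So -68.2 = μ − 1.476σ and -28.8 = μ + 1.405σ.
Subtracting: σ = (-28.8 − -68.2)/(1.405 − (-1.476)) = 13.68.
Then μ = -68.2 − (-1.476)·13.68 = -48.02.
Precision τ = 1/σ² = 1/13.68² = 0.00535.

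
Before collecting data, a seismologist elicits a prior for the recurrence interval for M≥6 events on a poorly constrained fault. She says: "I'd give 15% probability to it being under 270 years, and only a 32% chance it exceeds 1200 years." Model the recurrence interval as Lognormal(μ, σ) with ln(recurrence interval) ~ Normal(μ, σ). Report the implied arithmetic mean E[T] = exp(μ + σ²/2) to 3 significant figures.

E[T] ≈ 1230 years

If T ~ Lognormal(μ,σ) then ln T ~ Normal(μ,σ), so the p-quantile of ln T is μ + z_p·σ.
ln(270) = 5.598 and ln(1200) = 7.09; z_{0.15} = -1.036, z_{0.68} = 0.4677.
σ = (7.09 − 5.598)/(0.4677 − (-1.036)) = 0.992.
μ = 5.598 − (-1.036)·0.992 = 6.626.
E[T] = exp(μ + σ²/2) = exp(6.626 + 0.4917) = 1230 years.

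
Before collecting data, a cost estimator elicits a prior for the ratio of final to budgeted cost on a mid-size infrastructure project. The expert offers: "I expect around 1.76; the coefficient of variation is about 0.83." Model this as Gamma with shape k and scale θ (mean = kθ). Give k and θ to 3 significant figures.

For Gamma(k, scale θ): mean = kθ, variance = kθ², so CV = 1/√k.
CV = 0.83, hence k = 1/CV² = 1.45.
Then θ = mean/k = 1.76/1.45 = 1.21.

k ≈ 1.45, θ ≈ 1.21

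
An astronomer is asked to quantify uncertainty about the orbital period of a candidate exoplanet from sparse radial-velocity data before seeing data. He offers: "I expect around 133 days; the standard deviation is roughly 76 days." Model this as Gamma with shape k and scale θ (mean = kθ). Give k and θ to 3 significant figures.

For Gamma(k, scale θ): mean = kθ, variance = kθ², so CV = 1/√k.
CV = SD/mean = 76/133 = 0.5714, hence k = 1/CV² = 3.06.
Then θ = mean/k = 133/3.06 = 43.4.

k ≈ 3.06, θ ≈ 43.4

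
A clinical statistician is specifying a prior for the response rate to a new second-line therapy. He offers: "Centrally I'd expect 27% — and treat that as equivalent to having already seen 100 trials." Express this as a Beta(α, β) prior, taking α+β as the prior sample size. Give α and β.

Under the effective-sample-size interpretation, Beta(α, β) has prior mean α/(α+β) and prior sample size α+β.
So α+β = 100 and α/(α+β) = 0.27, giving α = 0.27·100 = 27 and β = 100 − 27 = 73.

α = 27, β = 73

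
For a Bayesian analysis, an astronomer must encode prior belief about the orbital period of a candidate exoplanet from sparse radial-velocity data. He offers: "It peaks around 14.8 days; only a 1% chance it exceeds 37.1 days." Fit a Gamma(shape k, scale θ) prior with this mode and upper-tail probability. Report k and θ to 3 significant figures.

Gamma(k,θ) with k>1 has mode (k−1)θ, so θ = 14.8/(k−1).
Need P(X < 37.1) = 0.99 with θ tied to k this way. Start at k = 2, θ = 14.8: P(X<37.1) ≈ 0.714.
Too low — raise k to concentrate. Iterating converges to k ≈ 6.55.
Then θ = 14.8/(6.55−1) ≈ 2.66.

k ≈ 6.55, θ ≈ 2.66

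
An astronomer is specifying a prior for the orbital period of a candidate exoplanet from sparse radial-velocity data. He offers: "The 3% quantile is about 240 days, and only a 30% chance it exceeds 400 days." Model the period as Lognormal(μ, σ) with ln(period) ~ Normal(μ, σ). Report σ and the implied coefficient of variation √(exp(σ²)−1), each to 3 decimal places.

σ ≈ 0.212, CV ≈ 0.215

If T ~ Lognormal(μ,σ) then ln T ~ Normal(μ,σ), so the p-quantile of ln T is μ + z_p·σ.
ln(240) = 5.481 and ln(400) = 5.991; z_{0.03} = -1.881, z_{0.7} = 0.5244.
σ = (5.991 − 5.481)/(0.5244 − (-1.881)) = 0.212.
μ = 5.481 − (-1.881)·0.212 = 5.880.
CV = √(exp(σ²)−1) = √(exp(0.0451)−1) = 0.215.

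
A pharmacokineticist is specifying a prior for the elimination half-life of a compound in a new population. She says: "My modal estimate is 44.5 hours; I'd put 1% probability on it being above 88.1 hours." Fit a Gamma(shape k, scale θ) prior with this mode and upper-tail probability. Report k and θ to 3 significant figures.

k ≈ 11.5, θ ≈ 4.22

Gamma(k,θ) with k>1 has mode (k−1)θ, so θ = 44.5/(k−1).
Need P(X < 88.1) = 0.99 with θ tied to k this way. Start at k = 2, θ = 44.5: P(X<88.1) ≈ 0.588.
Too low — raise k to concentrate. Iterating converges to k ≈ 11.5.
Then θ = 44.5/(11.5−1) ≈ 4.22.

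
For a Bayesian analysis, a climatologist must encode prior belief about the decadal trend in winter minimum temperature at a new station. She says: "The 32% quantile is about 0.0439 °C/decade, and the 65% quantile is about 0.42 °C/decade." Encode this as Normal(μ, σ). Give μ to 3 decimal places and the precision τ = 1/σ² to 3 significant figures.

μ = 0.250, τ = 5.14

For Normal(μ,σ), the p-quantile is μ + z_p·σ. Here z_{0.32} = -0.4677, z_{0.65} = 0.3853.
So 0.0439 = μ − 0.4677σ and 0.42 = μ + 0.3853σ.
Subtracting: σ = (0.42 − 0.0439)/(0.3853 − (-0.4677)) = 0.441.
Then μ = 0.0439 − (-0.4677)·0.441 = 0.250.
Precision τ = 1/σ² = 1/0.4409² = 5.14.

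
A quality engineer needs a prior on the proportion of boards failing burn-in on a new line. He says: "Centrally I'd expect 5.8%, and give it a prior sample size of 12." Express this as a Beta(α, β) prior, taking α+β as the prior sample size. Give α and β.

α = 0.696, β = 11.304

Under the effective-sample-size interpretation, Beta(α, β) has prior mean α/(α+β) and prior sample size α+β.
So α+β = 12 and α/(α+β) = 0.058, giving α = 0.058·12 = 0.696 and β = 12 − 0.696 = 11.304.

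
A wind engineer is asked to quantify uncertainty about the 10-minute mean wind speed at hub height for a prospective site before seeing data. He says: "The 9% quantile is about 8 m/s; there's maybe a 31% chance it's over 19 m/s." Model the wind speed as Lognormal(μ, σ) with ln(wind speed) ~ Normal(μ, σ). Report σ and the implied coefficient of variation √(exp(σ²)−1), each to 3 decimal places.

If T ~ Lognormal(μ,σ) then ln T ~ Normal(μ,σ), so the p-quantile of ln T is μ + z_p·σ.
ln(8) = 2.079 and ln(19) = 2.944; z_{0.09} = -1.341, z_{0.69} = 0.4959.
σ = (2.944 − 2.079)/(0.4959 − (-1.341)) = 0.471.
μ = 2.079 − (-1.341)·0.471 = 2.711.
CV = √(exp(σ²)−1) = √(exp(0.2218)−1) = 0.498.

σ ≈ 0.471, CV ≈ 0.498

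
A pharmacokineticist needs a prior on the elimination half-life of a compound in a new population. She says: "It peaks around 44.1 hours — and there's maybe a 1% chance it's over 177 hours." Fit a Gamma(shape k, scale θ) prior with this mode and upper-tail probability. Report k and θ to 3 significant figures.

Gamma(k,θ) with k>1 has mode (k−1)θ, so θ = 44.1/(k−1).
Need P(X < 177) = 0.99 with θ tied to k this way. Start at k = 2, θ = 44.1: P(X<177) ≈ 0.909.
Too low — raise k to concentrate. Iterating converges to k ≈ 3.16.
Then θ = 44.1/(3.16−1) ≈ 20.4.

k ≈ 3.16, θ ≈ 20.4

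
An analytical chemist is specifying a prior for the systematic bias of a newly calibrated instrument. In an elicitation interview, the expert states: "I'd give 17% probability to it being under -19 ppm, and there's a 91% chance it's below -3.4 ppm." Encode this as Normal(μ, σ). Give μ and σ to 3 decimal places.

For Normal(μ,σ), the p-quantile is μ + z_p·σ. Here z_{0.17} = -0.9542, z_{0.91} = 1.341.
So -19 = μ − 0.9542σ and -3.4 = μ + 1.341σ.
Subtracting: σ = (-3.4 − -19)/(1.341 − (-0.9542)) = 6.798.
Then μ = -19 − (-0.9542)·6.798 = -12.514.

μ = -12.514, σ = 6.798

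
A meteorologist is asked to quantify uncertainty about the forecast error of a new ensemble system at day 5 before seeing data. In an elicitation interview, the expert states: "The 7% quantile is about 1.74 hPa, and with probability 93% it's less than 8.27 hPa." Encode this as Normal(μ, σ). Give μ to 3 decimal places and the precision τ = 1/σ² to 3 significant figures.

For Normal(μ,σ), the p-quantile is μ + z_p·σ. Here z_{0.07} = -1.476, z_{0.93} = 1.476.
So 1.74 = μ − 1.476σ and 8.27 = μ + 1.476σ.
Subtracting: σ = (8.27 − 1.74)/(1.476 − (-1.476)) = 2.212.
Then μ = 1.74 − (-1.476)·2.212 = 5.005.
Precision τ = 1/σ² = 1/2.212² = 0.204.

μ = 5.005, τ = 0.204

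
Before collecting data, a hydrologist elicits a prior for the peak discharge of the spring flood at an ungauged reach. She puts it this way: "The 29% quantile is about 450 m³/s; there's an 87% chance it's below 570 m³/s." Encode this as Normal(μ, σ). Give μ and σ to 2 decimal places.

For Normal(μ,σ), the p-quantile is μ + z_p·σ. Here z_{0.29} = -0.5534, z_{0.87} = 1.126.
So 450 = μ − 0.5534σ and 570 = μ + 1.126σ.
Subtracting: σ = (570 − 450)/(1.126 − (-0.5534)) = 71.44.
Then μ = 450 − (-0.5534)·71.44 = 489.53.

μ = 489.53, σ = 71.44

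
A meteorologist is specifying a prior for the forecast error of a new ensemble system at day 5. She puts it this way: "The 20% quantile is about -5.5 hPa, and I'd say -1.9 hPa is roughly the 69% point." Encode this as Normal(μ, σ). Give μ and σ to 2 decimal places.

μ = -3.23, σ = 2.69

The p-quantile of Normal(μ,σ) is μ + z_p·σ, with z_{0.2} = -0.8416 and z_{0.69} = 0.4959.
Eliminate σ: μ = (z₂·x₁ − z₁·x₂)/(z₂ − z₁) = (0.4959·-5.5 − (-0.8416)·-1.9)/1.337 = -3.23.
Then σ = (x₂ − x₁)/(z₂ − z₁) = (-1.9 − -5.5)/1.337 = 2.69.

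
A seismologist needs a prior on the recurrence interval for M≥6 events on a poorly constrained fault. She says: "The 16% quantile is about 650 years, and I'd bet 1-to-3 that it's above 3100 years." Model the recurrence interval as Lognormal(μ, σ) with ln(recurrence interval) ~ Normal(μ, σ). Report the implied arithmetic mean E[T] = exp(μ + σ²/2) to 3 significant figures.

E[T] ≈ 2560 years

If T ~ Lognormal(μ,σ) then ln T ~ Normal(μ,σ), so the p-quantile of ln T is μ + z_p·σ.
ln(650) = 6.477 and ln(3100) = 8.039; z_{0.16} = -0.9945, z_{0.75} = 0.6745.
σ = (8.039 − 6.477)/(0.6745 − (-0.9945)) = 0.936.
μ = 6.477 − (-0.9945)·0.936 = 7.408.
E[T] = exp(μ + σ²/2) = exp(7.408 + 0.4381) = 2560 years.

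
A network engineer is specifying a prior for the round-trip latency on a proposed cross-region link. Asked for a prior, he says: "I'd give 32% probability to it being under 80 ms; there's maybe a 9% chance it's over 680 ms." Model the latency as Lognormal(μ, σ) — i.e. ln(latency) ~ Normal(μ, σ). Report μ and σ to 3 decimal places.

μ ≈ 4.935, σ ≈ 1.183

If T ~ Lognormal(μ,σ) then ln T ~ Normal(μ,σ), so the p-quantile of ln T is μ + z_p·σ.
ln(80) = 4.382 and ln(680) = 6.522; z_{0.32} = -0.4677, z_{0.91} = 1.341.
σ = (6.522 − 4.382)/(1.341 − (-0.4677)) = 1.183.
μ = 4.382 − (-0.4677)·1.183 = 4.935.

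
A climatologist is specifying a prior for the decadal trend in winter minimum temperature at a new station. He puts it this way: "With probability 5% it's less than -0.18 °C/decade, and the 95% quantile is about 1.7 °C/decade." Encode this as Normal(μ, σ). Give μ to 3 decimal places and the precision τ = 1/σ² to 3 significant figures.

μ = 0.760, τ = 3.06

For Normal(μ,σ), the p-quantile is μ + z_p·σ. Here z_{0.05} = -1.645, z_{0.95} = 1.645.
So -0.18 = μ − 1.645σ and 1.7 = μ + 1.645σ.
Subtracting: σ = (1.7 − -0.18)/(1.645 − (-1.645)) = 0.571.
Then μ = -0.18 − (-1.645)·0.571 = 0.760.
Precision τ = 1/σ² = 1/0.5715² = 3.06.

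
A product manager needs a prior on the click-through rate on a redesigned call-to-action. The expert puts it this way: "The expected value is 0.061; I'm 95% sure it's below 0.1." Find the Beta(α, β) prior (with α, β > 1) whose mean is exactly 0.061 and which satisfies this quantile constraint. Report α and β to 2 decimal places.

With mean 0.061 fixed, write α = 0.061s, β = 0.939s where s = α+β.
Need P(θ < 0.1) = 0.95 under Beta(0.061s, 0.939s). Normal approximation: (q−m)/√(m(1−m)/s) ≈ z_{0.95} = 1.64, so s ≈ 0.061·0.939·(1.64)²/(0.1−0.061)² = 101.9.
At s = 101.9: P(θ<0.1) ≈ 0.935. Adjusting to match 0.95 gives s ≈ 122.80.
So α = 0.061·122.80 ≈ 7.49, β = 0.939·122.80 ≈ 115.31.

α ≈ 7.49, β ≈ 115.31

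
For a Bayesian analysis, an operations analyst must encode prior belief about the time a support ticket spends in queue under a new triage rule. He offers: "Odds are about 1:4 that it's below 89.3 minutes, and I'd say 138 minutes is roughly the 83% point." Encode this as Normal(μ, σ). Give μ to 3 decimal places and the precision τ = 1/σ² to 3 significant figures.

For Normal(μ,σ), the p-quantile is μ + z_p·σ. Here z_{0.2} = -0.8416, z_{0.83} = 0.9542.
So 89.3 = μ − 0.8416σ and 138 = μ + 0.9542σ.
Subtracting: σ = (138 − 89.3)/(0.9542 − (-0.8416)) = 27.119.
Then μ = 89.3 − (-0.8416)·27.119 = 112.124.
Precision τ = 1/σ² = 1/27.12² = 0.00136.

μ = 112.124, τ = 0.00136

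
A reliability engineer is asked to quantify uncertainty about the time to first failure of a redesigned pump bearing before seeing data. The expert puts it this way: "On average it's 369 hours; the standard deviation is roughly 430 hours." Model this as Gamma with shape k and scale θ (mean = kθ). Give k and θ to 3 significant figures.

k ≈ 0.736, θ ≈ 501

For Gamma(k, scale θ): mean = kθ, variance = kθ², so CV = 1/√k.
CV = SD/mean = 430/369 = 1.165, hence k = 1/CV² = 0.736.
Then θ = mean/k = 369/0.736 = 501.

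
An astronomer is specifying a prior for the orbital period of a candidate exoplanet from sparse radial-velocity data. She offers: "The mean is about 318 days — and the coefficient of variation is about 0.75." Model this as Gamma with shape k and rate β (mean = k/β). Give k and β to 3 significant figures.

For Gamma(k, rate β): mean = k/β, variance = k/β², so CV = 1/√k.
CV = 0.75, hence k = 1/CV² = 1.78.
Then β = k/mean = 1.78/318 = 0.00559.

k ≈ 1.78, β ≈ 0.00559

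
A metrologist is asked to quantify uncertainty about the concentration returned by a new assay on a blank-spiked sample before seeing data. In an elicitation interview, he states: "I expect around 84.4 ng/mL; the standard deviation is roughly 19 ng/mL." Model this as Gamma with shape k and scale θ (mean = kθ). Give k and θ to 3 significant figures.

k ≈ 19.7, θ ≈ 4.28

For Gamma(k, scale θ): mean = kθ, variance = kθ², so CV = 1/√k.
CV = SD/mean = 19/84.4 = 0.2251, hence k = 1/CV² = 19.7.
Then θ = mean/k = 84.4/19.7 = 4.28.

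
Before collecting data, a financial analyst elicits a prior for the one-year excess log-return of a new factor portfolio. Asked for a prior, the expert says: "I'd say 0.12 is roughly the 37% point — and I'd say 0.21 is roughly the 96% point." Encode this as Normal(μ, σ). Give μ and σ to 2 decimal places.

μ = 0.13, σ = 0.04

For Normal(μ,σ), the p-quantile is μ + z_p·σ. Here z_{0.37} = -0.3319, z_{0.96} = 1.751.
So 0.12 = μ − 0.3319σ and 0.21 = μ + 1.751σ.
Subtracting: σ = (0.21 − 0.12)/(1.751 − (-0.3319)) = 0.04.
Then μ = 0.12 − (-0.3319)·0.04 = 0.13.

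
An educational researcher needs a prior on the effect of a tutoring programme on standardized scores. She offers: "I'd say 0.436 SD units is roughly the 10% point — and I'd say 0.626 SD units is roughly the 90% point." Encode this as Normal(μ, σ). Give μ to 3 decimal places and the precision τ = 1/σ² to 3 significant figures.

μ = 0.531, τ = 182

The p-quantile of Normal(μ,σ) is μ + z_p·σ, with z_{0.1} = -1.282 and z_{0.9} = 1.282.
Eliminate σ: μ = (z₂·x₁ − z₁·x₂)/(z₂ − z₁) = (1.282·0.436 − (-1.282)·0.626)/2.563 = 0.531.
Then σ = (x₂ − x₁)/(z₂ − z₁) = (0.626 − 0.436)/2.563 = 0.074.
Precision τ = 1/σ² = 1/0.07413² = 182.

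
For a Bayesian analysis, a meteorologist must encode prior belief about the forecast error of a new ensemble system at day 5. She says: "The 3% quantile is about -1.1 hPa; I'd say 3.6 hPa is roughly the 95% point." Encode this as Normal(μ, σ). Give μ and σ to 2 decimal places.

For Normal(μ,σ), the p-quantile is μ + z_p·σ. Here z_{0.03} = -1.881, z_{0.95} = 1.645.
So -1.1 = μ − 1.881σ and 3.6 = μ + 1.645σ.
Subtracting: σ = (3.6 − -1.1)/(1.645 − (-1.881)) = 1.33.
Then μ = -1.1 − (-1.881)·1.33 = 1.41.

μ = 1.41, σ = 1.33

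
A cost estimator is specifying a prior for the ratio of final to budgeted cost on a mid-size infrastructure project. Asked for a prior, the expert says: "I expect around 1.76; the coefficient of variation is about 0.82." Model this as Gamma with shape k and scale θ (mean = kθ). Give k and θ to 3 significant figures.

For Gamma(k, scale θ): mean = kθ, variance = kθ², so CV = 1/√k.
CV = 0.82, hence k = 1/CV² = 1.49.
Then θ = mean/k = 1.76/1.49 = 1.18.

k ≈ 1.49, θ ≈ 1.18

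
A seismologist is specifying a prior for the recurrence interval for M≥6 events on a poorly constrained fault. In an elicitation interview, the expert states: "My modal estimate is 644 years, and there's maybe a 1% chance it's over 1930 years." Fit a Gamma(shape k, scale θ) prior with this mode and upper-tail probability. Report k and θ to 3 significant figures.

Gamma(k,θ) with k>1 has mode (k−1)θ, so θ = 644/(k−1).
Need P(X < 1930) = 0.99 with θ tied to k this way. Start at k = 2, θ = 644: P(X<1930) ≈ 0.800.
Too low — raise k to concentrate. Iterating converges to k ≈ 4.74.
Then θ = 644/(4.74−1) ≈ 172.

k ≈ 4.74, θ ≈ 172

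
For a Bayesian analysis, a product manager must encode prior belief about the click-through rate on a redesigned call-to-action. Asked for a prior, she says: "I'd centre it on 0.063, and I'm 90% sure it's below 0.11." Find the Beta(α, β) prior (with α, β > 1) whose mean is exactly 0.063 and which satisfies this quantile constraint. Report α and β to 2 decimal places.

α ≈ 3.02, β ≈ 44.92

With mean 0.063 fixed, write α = 0.063s, β = 0.937s where s = α+β.
Need P(θ < 0.11) = 0.9 under Beta(0.063s, 0.937s). Normal approximation: (q−m)/√(m(1−m)/s) ≈ z_{0.9} = 1.28, so s ≈ 0.063·0.937·(1.28)²/(0.11−0.063)² = 43.9.
At s = 43.9: P(θ<0.11) ≈ 0.893. Adjusting to match 0.9 gives s ≈ 47.94.
So α = 0.063·47.94 ≈ 3.02, β = 0.937·47.94 ≈ 44.92.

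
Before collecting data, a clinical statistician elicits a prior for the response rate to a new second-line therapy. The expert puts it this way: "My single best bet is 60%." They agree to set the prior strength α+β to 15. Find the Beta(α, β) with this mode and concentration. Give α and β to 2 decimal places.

α = 8.80, β = 6.20

For α,β > 1 the Beta mode is (α−1)/(α+β−2). With α+β = 15, the mode is (α−1)/13.
Set (α−1)/13 = 0.6 → α = 1 + 0.6·13 = 8.80.
β = 15 − α = 6.20.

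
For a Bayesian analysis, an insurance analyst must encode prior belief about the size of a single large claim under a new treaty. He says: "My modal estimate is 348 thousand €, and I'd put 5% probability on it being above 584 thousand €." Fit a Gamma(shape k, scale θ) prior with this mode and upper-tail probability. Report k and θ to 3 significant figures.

Gamma(k,θ) with k>1 has mode (k−1)θ, so θ = 348/(k−1).
Need P(X < 584) = 0.95 with θ tied to k this way. Start at k = 2, θ = 348: P(X<584) ≈ 0.500.
Too low — raise k to concentrate. Iterating converges to k ≈ 11.4.
Then θ = 348/(11.4−1) ≈ 33.4.

k ≈ 11.4, θ ≈ 33.4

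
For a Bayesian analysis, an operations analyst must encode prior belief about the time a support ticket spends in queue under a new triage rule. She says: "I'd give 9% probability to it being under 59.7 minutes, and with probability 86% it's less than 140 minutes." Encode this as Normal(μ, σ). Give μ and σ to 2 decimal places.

μ = 104.17, σ = 33.17

The p-quantile of Normal(μ,σ) is μ + z_p·σ, with z_{0.09} = -1.341 and z_{0.86} = 1.08.
Eliminate σ: μ = (z₂·x₁ − z₁·x₂)/(z₂ − z₁) = (1.08·59.7 − (-1.341)·140)/2.421 = 104.17.
Then σ = (x₂ − x₁)/(z₂ − z₁) = (140 − 59.7)/2.421 = 33.17.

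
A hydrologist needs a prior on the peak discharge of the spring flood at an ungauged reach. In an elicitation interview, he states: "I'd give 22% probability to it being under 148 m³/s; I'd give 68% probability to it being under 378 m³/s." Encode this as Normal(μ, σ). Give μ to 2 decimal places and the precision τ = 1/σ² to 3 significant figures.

μ = 291.24, τ = 2.91e-05

For Normal(μ,σ), the p-quantile is μ + z_p·σ. Here z_{0.22} = -0.7722, z_{0.68} = 0.4677.
So 148 = μ − 0.7722σ and 378 = μ + 0.4677σ.
Subtracting: σ = (378 − 148)/(0.4677 − (-0.7722)) = 185.50.
Then μ = 148 − (-0.7722)·185.50 = 291.24.
Precision τ = 1/σ² = 1/185.5² = 2.91e-05.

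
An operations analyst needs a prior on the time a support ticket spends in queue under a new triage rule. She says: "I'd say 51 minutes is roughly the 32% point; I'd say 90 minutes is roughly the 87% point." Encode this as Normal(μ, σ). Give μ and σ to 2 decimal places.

μ = 62.44, σ = 24.47

For Normal(μ,σ), the p-quantile is μ + z_p·σ. Here z_{0.32} = -0.4677, z_{0.87} = 1.126.
So 51 = μ − 0.4677σ and 90 = μ + 1.126σ.
Subtracting: σ = (90 − 51)/(1.126 − (-0.4677)) = 24.47.
Then μ = 51 − (-0.4677)·24.47 = 62.44.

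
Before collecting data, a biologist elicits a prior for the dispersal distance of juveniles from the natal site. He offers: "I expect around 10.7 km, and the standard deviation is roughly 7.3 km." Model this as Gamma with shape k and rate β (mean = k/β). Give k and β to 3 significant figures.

k ≈ 2.15, β ≈ 0.201

For Gamma(k, rate β): mean = k/β, variance = k/β², so CV = 1/√k.
CV = SD/mean = 7.3/10.7 = 0.6822, hence k = 1/CV² = 2.15.
Then β = k/mean = 2.15/10.7 = 0.201.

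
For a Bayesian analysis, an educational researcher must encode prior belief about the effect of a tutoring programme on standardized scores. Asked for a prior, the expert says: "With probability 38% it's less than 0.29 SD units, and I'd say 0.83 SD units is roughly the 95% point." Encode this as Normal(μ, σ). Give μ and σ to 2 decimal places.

The p-quantile of Normal(μ,σ) is μ + z_p·σ, with z_{0.38} = -0.3055 and z_{0.95} = 1.645.
Eliminate σ: μ = (z₂·x₁ − z₁·x₂)/(z₂ − z₁) = (1.645·0.29 − (-0.3055)·0.83)/1.95 = 0.37.
Then σ = (x₂ − x₁)/(z₂ − z₁) = (0.83 − 0.29)/1.95 = 0.28.

μ = 0.37, σ = 0.28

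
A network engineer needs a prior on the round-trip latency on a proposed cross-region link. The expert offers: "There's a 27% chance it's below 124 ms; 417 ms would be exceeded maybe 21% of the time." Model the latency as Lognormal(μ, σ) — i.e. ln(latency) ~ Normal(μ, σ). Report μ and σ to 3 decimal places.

If T ~ Lognormal(μ,σ) then ln T ~ Normal(μ,σ), so the p-quantile of ln T is μ + z_p·σ.
ln(124) = 4.82 and ln(417) = 6.033; z_{0.27} = -0.6128, z_{0.79} = 0.8064.
σ = (6.033 − 4.82)/(0.8064 − (-0.6128)) = 0.855.
μ = 4.82 − (-0.6128)·0.855 = 5.344.

μ ≈ 5.344, σ ≈ 0.855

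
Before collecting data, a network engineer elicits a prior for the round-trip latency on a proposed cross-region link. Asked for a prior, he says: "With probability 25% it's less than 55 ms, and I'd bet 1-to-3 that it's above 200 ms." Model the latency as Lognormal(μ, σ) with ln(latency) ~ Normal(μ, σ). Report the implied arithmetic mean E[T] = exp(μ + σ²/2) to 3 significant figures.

If T ~ Lognormal(μ,σ) then ln T ~ Normal(μ,σ), so the p-quantile of ln T is μ + z_p·σ.
ln(55) = 4.007 and ln(200) = 5.298; z_{0.25} = -0.6745, z_{0.75} = 0.6745.
σ = (5.298 − 4.007)/(0.6745 − (-0.6745)) = 0.957.
μ = 4.007 − (-0.6745)·0.957 = 4.653.
E[T] = exp(μ + σ²/2) = exp(4.653 + 0.4579) = 166 ms.

E[T] ≈ 166 ms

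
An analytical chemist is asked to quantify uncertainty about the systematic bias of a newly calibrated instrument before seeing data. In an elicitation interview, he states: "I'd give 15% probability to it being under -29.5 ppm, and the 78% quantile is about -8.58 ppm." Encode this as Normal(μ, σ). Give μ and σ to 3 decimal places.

μ = -17.512, σ = 11.567

The p-quantile of Normal(μ,σ) is μ + z_p·σ, with z_{0.15} = -1.036 and z_{0.78} = 0.7722.
Eliminate σ: μ = (z₂·x₁ − z₁·x₂)/(z₂ − z₁) = (0.7722·-29.5 − (-1.036)·-8.58)/1.809 = -17.512.
Then σ = (x₂ − x₁)/(z₂ − z₁) = (-8.58 − -29.5)/1.809 = 11.567.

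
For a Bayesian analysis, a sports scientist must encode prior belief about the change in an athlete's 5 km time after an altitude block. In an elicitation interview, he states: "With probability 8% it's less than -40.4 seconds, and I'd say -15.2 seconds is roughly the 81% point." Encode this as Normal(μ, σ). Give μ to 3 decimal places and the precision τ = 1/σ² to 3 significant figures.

μ = -24.890, τ = 0.00821

For Normal(μ,σ), the p-quantile is μ + z_p·σ. Here z_{0.08} = -1.405, z_{0.81} = 0.8779.
So -40.4 = μ − 1.405σ and -15.2 = μ + 0.8779σ.
Subtracting: σ = (-15.2 − -40.4)/(0.8779 − (-1.405)) = 11.038.
Then μ = -40.4 − (-1.405)·11.038 = -24.890.
Precision τ = 1/σ² = 1/11.04² = 0.00821.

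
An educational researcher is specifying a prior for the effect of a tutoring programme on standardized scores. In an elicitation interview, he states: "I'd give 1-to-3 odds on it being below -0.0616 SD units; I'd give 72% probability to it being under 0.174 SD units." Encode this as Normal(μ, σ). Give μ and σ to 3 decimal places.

For Normal(μ,σ), the p-quantile is μ + z_p·σ. Here z_{0.25} = -0.6745, z_{0.72} = 0.5828.
So -0.0616 = μ − 0.6745σ and 0.174 = μ + 0.5828σ.
Subtracting: σ = (0.174 − -0.0616)/(0.5828 − (-0.6745)) = 0.187.
Then μ = -0.0616 − (-0.6745)·0.187 = 0.065.

μ = 0.065, σ = 0.187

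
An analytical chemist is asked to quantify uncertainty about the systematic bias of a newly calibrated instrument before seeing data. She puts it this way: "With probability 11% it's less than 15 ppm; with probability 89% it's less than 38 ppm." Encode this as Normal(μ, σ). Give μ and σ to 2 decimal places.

For Normal(μ,σ), the p-quantile is μ + z_p·σ. Here z_{0.11} = -1.227, z_{0.89} = 1.227.
So 15 = μ − 1.227σ and 38 = μ + 1.227σ.
Subtracting: σ = (38 − 15)/(1.227 − (-1.227)) = 9.38.
Then μ = 15 − (-1.227)·9.38 = 26.50.

μ = 26.50, σ = 9.38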